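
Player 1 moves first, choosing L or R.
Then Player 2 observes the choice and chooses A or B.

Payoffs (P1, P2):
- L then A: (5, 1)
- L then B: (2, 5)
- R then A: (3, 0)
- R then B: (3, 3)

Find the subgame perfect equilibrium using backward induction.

P1 plays R, P2 plays B after L and B after R; Payoff (3, 3)

Work:
Backward induction:
After L: P2 chooses B → P1 gets 2
After R: P2 chooses B → P1 gets 3
P1 chooses R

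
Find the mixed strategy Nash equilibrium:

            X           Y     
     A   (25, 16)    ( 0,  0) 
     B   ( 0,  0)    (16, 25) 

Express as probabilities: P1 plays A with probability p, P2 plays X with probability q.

p = 0.6098, q = 0.3902

Work:
Find probabilities that make opponent indifferent:
P2 chooses q to make P1 indifferent between A and B
P1 chooses p to make P2 indifferent between X and Y
Mixed NE: P1 plays (A: 0.6098, B: 0.3902), P2 plays (X: 0.3902, Y: 0.6098)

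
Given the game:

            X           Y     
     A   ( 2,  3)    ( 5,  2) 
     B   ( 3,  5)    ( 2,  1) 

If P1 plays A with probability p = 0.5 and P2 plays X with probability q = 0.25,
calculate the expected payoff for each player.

E[P1] = 3.25, E[P2] = 2.125

Work:
E[P1] = p·q·π₁(A,X) + p·(1-q)·π₁(A,Y) + (1-p)·q·π₁(B,X) + (1-p)·(1-q)·π₁(B,Y)
= 0.5·0.25·2 + 0.5·0.75·5 + 0.5·0.25·3 + 0.5·0.75·2
= 3.25

E[P2] = 2.125 (similar calculation)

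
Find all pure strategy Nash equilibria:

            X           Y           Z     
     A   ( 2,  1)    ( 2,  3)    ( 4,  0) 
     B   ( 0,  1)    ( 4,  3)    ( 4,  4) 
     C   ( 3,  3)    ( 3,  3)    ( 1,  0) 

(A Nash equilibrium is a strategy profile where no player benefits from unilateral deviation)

Nash equilibrium: (B, Z), (C, X)

Work:
Best responses:
  P1 vs X: payoffs [2, 0, 3] → best response C (payoff 3)
  P1 vs Y: payoffs [2, 4, 3] → best response B (payoff 4)
  P1 vs Z: payoffs [4, 4, 1] → best response A/B (payoff 4)
  P2 vs A: payoffs [1, 3, 0] → best response Y (payoff 3)
  P2 vs B: payoffs [1, 3, 4] → best response Z (payoff 4)
  P2 vs C: payoffs [3, 3, 0] → best response X/Y (payoff 3)
Mutual best responses: (B,Z), (C,X) → Nash equilibria.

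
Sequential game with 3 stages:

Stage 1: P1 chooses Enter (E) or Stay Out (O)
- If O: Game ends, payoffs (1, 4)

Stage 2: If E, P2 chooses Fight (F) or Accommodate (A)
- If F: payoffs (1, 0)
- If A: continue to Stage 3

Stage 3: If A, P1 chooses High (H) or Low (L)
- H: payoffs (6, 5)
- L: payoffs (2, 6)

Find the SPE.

SPE: (E, A, H); Outcome (6, 5)

Work:
Stage 3: P1 chooses H (6 vs 2)
Stage 2: P2: F->0, A->5 (anticipating H). Choose A
Stage 1: P1: O->1, E->6 (anticipating A, H). Choose E
SPE path: E -> A -> H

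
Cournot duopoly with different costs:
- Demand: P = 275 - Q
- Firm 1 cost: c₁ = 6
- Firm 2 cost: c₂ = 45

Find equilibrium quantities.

q₁* = 102.67, q₂* = 63.67

Work:
Reaction: q₁ = (275 - 6 - q₂)/2
Reaction: q₂ = (275 - 45 - q₁)/2
Solve simultaneously:
q₁* = (275 - 2×6 + 45)/3 = 102.67
q₂* = (275 - 2×45 + 6)/3 = 63.67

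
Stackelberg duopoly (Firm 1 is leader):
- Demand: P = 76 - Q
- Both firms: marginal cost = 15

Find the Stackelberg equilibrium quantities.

q₁* (leader) = 30.5, q₂* (follower) = 15.25

Work:
Follower's reaction: q₂ = (a - c - q₁)/2
Leader substitutes: π₁ = q₁·(a - q₁ - (a-c-q₁)/2 - c)
FOC: q₁* = (76 - 15)/2 = 30.50
Then: q₂* = (76 - 15 - 30.5)/2 = 15.25
Leader has first-mover advantage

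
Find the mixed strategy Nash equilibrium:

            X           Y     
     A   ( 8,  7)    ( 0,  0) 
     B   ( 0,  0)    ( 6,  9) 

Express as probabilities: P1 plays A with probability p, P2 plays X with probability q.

p = 0.5625, q = 0.4286

Work:
Find probabilities that make opponent indifferent:
P2 chooses q to make P1 indifferent between A and B
P1 chooses p to make P2 indifferent between X and Y
Mixed NE: P1 plays (A: 0.5625, B: 0.4375), P2 plays (X: 0.4286, Y: 0.5714)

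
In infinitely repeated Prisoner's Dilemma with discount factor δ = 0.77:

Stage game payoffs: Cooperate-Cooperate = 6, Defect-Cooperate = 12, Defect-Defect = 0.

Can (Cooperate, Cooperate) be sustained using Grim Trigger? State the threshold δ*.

δ* = 0.5; since δ = 0.77 ≥ 0.5, cooperation can be sustained

Work:
For Grim Trigger:
Cooperate forever: 6/(1-δ)
Defect then punished: 12 + 0·δ/(1-δ)
Need: 6/(1-δ) ≥ 12 + 0·δ/(1-δ)
Solving: δ ≥ (T-R)/(T-P) = (12-6)/(12-0) = 0.5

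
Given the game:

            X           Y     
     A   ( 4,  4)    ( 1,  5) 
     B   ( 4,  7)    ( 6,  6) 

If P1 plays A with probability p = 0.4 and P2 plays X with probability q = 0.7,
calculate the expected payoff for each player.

E[P1] = 4.0, E[P2] = 5.74

Work:
E[P1] = p·q·π₁(A,X) + p·(1-q)·π₁(A,Y) + (1-p)·q·π₁(B,X) + (1-p)·(1-q)·π₁(B,Y)
= 0.4·0.7·4 + 0.4·0.3·1 + 0.6·0.7·4 + 0.6·0.3·6
= 4.0

E[P2] = 5.74 (similar calculation)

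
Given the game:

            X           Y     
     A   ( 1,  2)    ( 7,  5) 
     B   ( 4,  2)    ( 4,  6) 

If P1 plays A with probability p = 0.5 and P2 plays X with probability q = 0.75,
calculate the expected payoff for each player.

E[P1] = 3.25, E[P2] = 2.875

Work:
E[P1] = p·q·π₁(A,X) + p·(1-q)·π₁(A,Y) + (1-p)·q·π₁(B,X) + (1-p)·(1-q)·π₁(B,Y)
= 0.5·0.75·1 + 0.5·0.25·7 + 0.5·0.75·4 + 0.5·0.25·4
= 3.25

E[P2] = 2.875 (similar calculation)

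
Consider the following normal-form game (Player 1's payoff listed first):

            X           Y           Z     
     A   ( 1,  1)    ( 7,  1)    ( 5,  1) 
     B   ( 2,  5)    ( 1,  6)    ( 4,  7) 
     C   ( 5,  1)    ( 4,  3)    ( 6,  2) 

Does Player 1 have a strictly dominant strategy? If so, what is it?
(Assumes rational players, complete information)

No strictly dominant strategy exists for Player 1

Work:
A strategy strictly dominates another if it gives a strictly higher payoff against every opponent action. Compare each pair of P1's strategies column-by-column:
  A vs B: [1 vs 2, 7 vs 1, 5 vs 4] → A does not strictly dominate B (column X: 1 ≤ 2)
  A vs C: [1 vs 5, 7 vs 4, 5 vs 6] → A does not strictly dominate C (column X: 1 ≤ 5)
  B vs A: [2 vs 1, 1 vs 7, 4 vs 5] → B does not strictly dominate A (column Y: 1 ≤ 7)
  B vs C: [2 vs 5, 1 vs 4, 4 vs 6] → B does not strictly dominate C (column X: 2 ≤ 5)
  C vs A: [5 vs 1, 4 vs 7, 6 vs 5] → C does not strictly dominate A (column Y: 4 ≤ 7)
  C vs B: [5 vs 2, 4 vs 1, 6 vs 4] → C strictly dominates B
No single strategy strictly dominates all others → no strictly dominant strategy.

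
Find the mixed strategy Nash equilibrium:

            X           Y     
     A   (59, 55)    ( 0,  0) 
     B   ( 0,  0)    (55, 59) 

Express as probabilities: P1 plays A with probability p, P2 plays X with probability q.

p = 0.5175, q = 0.4825

Work:
Find probabilities that make opponent indifferent:
P2 chooses q to make P1 indifferent between A and B
P1 chooses p to make P2 indifferent between X and Y
Mixed NE: P1 plays (A: 0.5175, B: 0.4825), P2 plays (X: 0.4825, Y: 0.5175)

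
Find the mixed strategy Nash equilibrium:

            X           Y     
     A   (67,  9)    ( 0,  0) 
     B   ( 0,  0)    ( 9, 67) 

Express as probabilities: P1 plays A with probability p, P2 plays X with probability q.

p = 0.8816, q = 0.1184

Work:
Find probabilities that make opponent indifferent:
P2 chooses q to make P1 indifferent between A and B
P1 chooses p to make P2 indifferent between X and Y
Mixed NE: P1 plays (A: 0.8816, B: 0.1184), P2 plays (X: 0.1184, Y: 0.8816)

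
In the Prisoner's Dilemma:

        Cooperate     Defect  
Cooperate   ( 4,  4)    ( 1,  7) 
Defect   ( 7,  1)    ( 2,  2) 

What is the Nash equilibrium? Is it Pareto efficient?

(Defect, Defect) is NE; not Pareto efficient

Work:
Defect dominates Cooperate for both players:
If P2 cooperates: Defect (7) > Cooperate (4)
If P2 defects: Defect (2) > Cooperate (1)
NE: (Defect, Defect) with payoff (2, 2)
But (Cooperate, Cooperate) = (4, 4) Pareto dominates (2, 2)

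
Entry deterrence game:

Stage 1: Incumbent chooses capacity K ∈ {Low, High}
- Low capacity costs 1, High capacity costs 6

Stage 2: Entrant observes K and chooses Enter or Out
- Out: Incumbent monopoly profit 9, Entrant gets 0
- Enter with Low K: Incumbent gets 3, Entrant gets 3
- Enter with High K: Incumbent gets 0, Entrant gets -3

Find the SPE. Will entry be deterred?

SPE: (High, Enter|Low, Out|High); Entry deterred. Incumbent net profit = 3

Work:
After Low K: Entrant enters (3 > 0)
After High K: Entrant stays out (-3 < 0)
Incumbent: Low → 3−1=2, High → 9−6=3
Incumbent chooses High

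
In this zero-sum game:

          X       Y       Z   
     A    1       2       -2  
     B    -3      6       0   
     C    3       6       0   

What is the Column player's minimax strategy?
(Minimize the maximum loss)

Column should play Z, value = 0

Work:
Column player minimizes Row's maximum payoff:
Column X: max payoff to Row = 3
Column Y: max payoff to Row = 6
Column Z: max payoff to Row = 0
Minimum is 0, achieved by column Z.
Minimax strategy: Z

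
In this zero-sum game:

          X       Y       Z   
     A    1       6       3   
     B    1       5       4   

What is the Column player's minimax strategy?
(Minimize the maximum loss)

Column should play X, value = 1

Work:
Column player minimizes Row's maximum payoff:
Column X: max payoff to Row = 1
Column Y: max payoff to Row = 6
Column Z: max payoff to Row = 4
Minimum is 1, achieved by column X.
Minimax strategy: X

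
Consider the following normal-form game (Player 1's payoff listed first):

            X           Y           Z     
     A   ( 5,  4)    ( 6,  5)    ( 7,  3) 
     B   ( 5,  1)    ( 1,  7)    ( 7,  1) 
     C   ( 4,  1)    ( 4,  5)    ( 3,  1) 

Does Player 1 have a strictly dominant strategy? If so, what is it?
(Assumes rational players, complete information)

No strictly dominant strategy exists for Player 1

Work:
A strategy strictly dominates another if it gives a strictly higher payoff against every opponent action. Compare each pair of P1's strategies column-by-column:
  A vs B: [5 vs 5, 6 vs 1, 7 vs 7] → A does not strictly dominate B (column X: 5 ≤ 5)
  A vs C: [5 vs 4, 6 vs 4, 7 vs 3] → A strictly dominates C
  B vs A: [5 vs 5, 1 vs 6, 7 vs 7] → B does not strictly dominate A (column X: 5 ≤ 5)
  B vs C: [5 vs 4, 1 vs 4, 7 vs 3] → B does not strictly dominate C (column Y: 1 ≤ 4)
  C vs A: [4 vs 5, 4 vs 6, 3 vs 7] → C does not strictly dominate A (column X: 4 ≤ 5)
  C vs B: [4 vs 5, 4 vs 1, 3 vs 7] → C does not strictly dominate B (column X: 4 ≤ 5)
No single strategy strictly dominates all others → no strictly dominant strategy.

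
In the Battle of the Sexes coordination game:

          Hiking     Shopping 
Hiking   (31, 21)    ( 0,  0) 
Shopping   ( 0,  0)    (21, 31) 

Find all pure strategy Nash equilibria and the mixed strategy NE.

Pure NE: (Hiking, Hiking) and (Shopping, Shopping); Mixed NE: p = 0.5962, q = 0.4038

Work:
Check pure NE:
(Hiking, Hiking): (31, 21) - no unilateral deviation beneficial
(Shopping, Shopping): (21, 31) - no unilateral deviation beneficial
Mixed NE: P1 plays Hiking with p = 0.5962, P2 plays Hiking with q = 0.4038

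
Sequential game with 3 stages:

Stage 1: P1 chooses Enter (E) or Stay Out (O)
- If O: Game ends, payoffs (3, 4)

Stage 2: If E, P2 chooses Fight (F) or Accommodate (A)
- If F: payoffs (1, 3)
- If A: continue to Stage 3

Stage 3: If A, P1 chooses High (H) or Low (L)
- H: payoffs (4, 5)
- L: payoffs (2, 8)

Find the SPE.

SPE: (E, A, H); Outcome (4, 5)

Work:
Stage 3: P1 chooses H (4 vs 2)
Stage 2: P2: F->3, A->5 (anticipating H). Choose A
Stage 1: P1: O->3, E->4 (anticipating A, H). Choose E
SPE path: E -> A -> H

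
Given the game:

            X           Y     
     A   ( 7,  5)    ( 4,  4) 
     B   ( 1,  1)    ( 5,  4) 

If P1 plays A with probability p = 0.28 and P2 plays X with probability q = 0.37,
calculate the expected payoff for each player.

E[P1] = 3.9652, E[P2] = 3.3044

Work:
E[P1] = p·q·π₁(A,X) + p·(1-q)·π₁(A,Y) + (1-p)·q·π₁(B,X) + (1-p)·(1-q)·π₁(B,Y)
= 0.28·0.37·7 + 0.28·0.63·4 + 0.72·0.37·1 + 0.72·0.63·5
= 3.9652

E[P2] = 3.3044 (similar calculation)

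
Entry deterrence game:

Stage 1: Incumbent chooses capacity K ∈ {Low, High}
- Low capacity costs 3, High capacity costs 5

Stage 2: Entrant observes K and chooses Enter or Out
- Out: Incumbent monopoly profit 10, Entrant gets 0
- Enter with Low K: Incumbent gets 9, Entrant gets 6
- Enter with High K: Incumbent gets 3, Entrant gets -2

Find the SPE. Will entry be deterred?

SPE: (Low, Enter|Low, Out|High); Entry not deterred. Incumbent net profit = 6, Entrant gets 6

Work:
After Low K: Entrant enters (6 > 0)
After High K: Entrant stays out (-2 < 0)
Incumbent: Low → 9−3=6, High → 10−5=5
Incumbent chooses Low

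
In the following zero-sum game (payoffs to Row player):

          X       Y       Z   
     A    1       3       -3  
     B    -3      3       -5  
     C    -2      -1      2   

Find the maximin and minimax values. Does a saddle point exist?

Maximin = -2, Minimax = 1, Saddle: False

Work:
Row minimums: [-3, -5, -2] → maximin = -2
Column maximums: [1, 3, 2] → minimax = 1
No saddle point (maximin ≠ minimax). Mixed strategy needed.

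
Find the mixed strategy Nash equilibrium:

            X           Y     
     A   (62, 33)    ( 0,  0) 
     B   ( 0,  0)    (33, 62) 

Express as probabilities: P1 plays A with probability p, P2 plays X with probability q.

p = 0.6526, q = 0.3474

Work:
Find probabilities that make opponent indifferent:
P2 chooses q to make P1 indifferent between A and B
P1 chooses p to make P2 indifferent between X and Y
Mixed NE: P1 plays (A: 0.6526, B: 0.3474), P2 plays (X: 0.3474, Y: 0.6526)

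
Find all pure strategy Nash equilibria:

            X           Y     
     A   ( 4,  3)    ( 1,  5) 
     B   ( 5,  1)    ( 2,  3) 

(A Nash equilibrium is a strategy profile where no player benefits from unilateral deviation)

Nash equilibrium: (B, Y)

Work:
Best responses:
  P1 vs X: payoffs [4, 5] → best response B (payoff 5)
  P1 vs Y: payoffs [1, 2] → best response B (payoff 2)
  P2 vs A: payoffs [3, 5] → best response Y (payoff 5)
  P2 vs B: payoffs [1, 3] → best response Y (payoff 3)
Mutual best responses: (B,Y) → Nash equilibria.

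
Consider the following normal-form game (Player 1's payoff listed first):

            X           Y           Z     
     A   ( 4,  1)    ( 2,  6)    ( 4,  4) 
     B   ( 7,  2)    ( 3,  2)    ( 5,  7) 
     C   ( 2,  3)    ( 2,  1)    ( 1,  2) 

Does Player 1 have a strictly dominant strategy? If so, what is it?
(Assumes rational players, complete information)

Yes, Player 1's strictly dominant strategy is B

Work:
A strategy strictly dominates another if it gives a strictly higher payoff against every opponent action. Compare each pair of P1's strategies column-by-column:
  A vs B: [4 vs 7, 2 vs 3, 4 vs 5] → A does not strictly dominate B (column X: 4 ≤ 7)
  A vs C: [4 vs 2, 2 vs 2, 4 vs 1] → A does not strictly dominate C (column Y: 2 ≤ 2)
  B vs A: [7 vs 4, 3 vs 2, 5 vs 4] → B strictly dominates A
  B vs C: [7 vs 2, 3 vs 2, 5 vs 1] → B strictly dominates C
  C vs A: [2 vs 4, 2 vs 2, 1 vs 4] → C does not strictly dominate A (column X: 2 ≤ 4)
  C vs B: [2 vs 7, 2 vs 3, 1 vs 5] → C does not strictly dominate B (column X: 2 ≤ 7)
B strictly dominates every other strategy → strictly dominant.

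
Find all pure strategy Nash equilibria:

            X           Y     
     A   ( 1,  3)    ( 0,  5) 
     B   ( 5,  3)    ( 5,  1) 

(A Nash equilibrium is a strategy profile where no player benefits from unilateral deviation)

Nash equilibrium: (B, X)

Work:
Best responses:
  P1 vs X: payoffs [1, 5] → best response B (payoff 5)
  P1 vs Y: payoffs [0, 5] → best response B (payoff 5)
  P2 vs A: payoffs [3, 5] → best response Y (payoff 5)
  P2 vs B: payoffs [3, 1] → best response X (payoff 3)
Mutual best responses: (B,X) → Nash equilibria.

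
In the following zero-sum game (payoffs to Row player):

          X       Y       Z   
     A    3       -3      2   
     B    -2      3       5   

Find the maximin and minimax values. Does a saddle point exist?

Maximin = -2, Minimax = 3, Saddle: False

Work:
Row minimums: [-3, -2] → maximin = -2
Column maximums: [3, 3, 5] → minimax = 3
No saddle point (maximin ≠ minimax). Mixed strategy needed.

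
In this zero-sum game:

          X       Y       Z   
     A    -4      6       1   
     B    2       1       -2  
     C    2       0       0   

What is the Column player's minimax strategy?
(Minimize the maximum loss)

Column should play Z, value = 1

Work:
Column player minimizes Row's maximum payoff:
Column X: max payoff to Row = 2
Column Y: max payoff to Row = 6
Column Z: max payoff to Row = 1
Minimum is 1, achieved by column Z.
Minimax strategy: Z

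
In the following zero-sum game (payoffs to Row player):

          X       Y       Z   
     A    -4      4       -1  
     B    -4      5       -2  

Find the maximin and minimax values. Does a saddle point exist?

Maximin = -4, Minimax = -4, Saddle: True

Work:
Row minimums: [-4, -4] → maximin = -4
Column maximums: [-4, 5, -1] → minimax = -4
Saddle point exists! Game value = -4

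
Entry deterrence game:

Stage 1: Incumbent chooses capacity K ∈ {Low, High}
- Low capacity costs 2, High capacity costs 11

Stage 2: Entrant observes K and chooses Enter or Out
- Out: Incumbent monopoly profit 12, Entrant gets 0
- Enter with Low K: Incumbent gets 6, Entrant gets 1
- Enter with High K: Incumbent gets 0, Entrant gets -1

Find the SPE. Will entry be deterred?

SPE: (Low, Enter|Low, Out|High); Entry not deterred. Incumbent net profit = 4, Entrant gets 1

Work:
After Low K: Entrant enters (1 > 0)
After High K: Entrant stays out (-1 < 0)
Incumbent: Low → 6−2=4, High → 12−11=1
Incumbent chooses Low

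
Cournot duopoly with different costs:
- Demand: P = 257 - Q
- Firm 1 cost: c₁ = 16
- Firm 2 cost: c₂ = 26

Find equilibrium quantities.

q₁* = 83.67, q₂* = 73.67

Work:
Reaction: q₁ = (257 - 16 - q₂)/2
Reaction: q₂ = (257 - 26 - q₁)/2
Solve simultaneously:
q₁* = (257 - 2×16 + 26)/3 = 83.67
q₂* = (257 - 2×26 + 16)/3 = 73.67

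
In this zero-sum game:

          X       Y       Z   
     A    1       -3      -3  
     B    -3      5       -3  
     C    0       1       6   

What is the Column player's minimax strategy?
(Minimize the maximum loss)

Column should play X, value = 1

Work:
Column player minimizes Row's maximum payoff:
Column X: max payoff to Row = 1
Column Y: max payoff to Row = 5
Column Z: max payoff to Row = 6
Minimum is 1, achieved by column X.
Minimax strategy: X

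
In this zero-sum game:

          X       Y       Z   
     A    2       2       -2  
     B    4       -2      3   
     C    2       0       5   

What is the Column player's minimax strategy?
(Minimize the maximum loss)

Column should play Y, value = 2

Work:
Column player minimizes Row's maximum payoff:
Column X: max payoff to Row = 4
Column Y: max payoff to Row = 2
Column Z: max payoff to Row = 5
Minimum is 2, achieved by column Y.
Minimax strategy: Y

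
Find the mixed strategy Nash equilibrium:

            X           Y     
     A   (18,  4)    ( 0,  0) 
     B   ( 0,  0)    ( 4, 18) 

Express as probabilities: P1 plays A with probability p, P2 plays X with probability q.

p = 0.8182, q = 0.1818

Work:
Find probabilities that make opponent indifferent:
P2 chooses q to make P1 indifferent between A and B
P1 chooses p to make P2 indifferent between X and Y
Mixed NE: P1 plays (A: 0.8182, B: 0.1818), P2 plays (X: 0.1818, Y: 0.8182)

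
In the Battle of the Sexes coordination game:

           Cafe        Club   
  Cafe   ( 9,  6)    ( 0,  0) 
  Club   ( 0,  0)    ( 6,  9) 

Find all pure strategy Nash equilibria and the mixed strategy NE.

Pure NE: (Cafe, Cafe) and (Club, Club); Mixed NE: p = 0.6, q = 0.4

Work:
Check pure NE:
(Cafe, Cafe): (9, 6) - no unilateral deviation beneficial
(Club, Club): (6, 9) - no unilateral deviation beneficial
Mixed NE: P1 plays Cafe with p = 0.6, P2 plays Cafe with q = 0.4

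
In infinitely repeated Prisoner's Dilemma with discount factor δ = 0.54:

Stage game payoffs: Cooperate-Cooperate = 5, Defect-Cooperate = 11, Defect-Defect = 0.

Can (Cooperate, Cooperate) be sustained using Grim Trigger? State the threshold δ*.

δ* = 0.5455; since δ = 0.54 < 0.5455, cooperation cannot be sustained

Work:
For Grim Trigger:
Cooperate forever: 5/(1-δ)
Defect then punished: 11 + 0·δ/(1-δ)
Need: 5/(1-δ) ≥ 11 + 0·δ/(1-δ)
Solving: δ ≥ (T-R)/(T-P) = (11-5)/(11-0) = 0.5455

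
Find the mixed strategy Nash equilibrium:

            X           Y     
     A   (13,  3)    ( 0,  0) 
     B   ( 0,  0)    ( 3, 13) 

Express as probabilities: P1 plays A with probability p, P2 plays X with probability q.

p = 0.8125, q = 0.1875

Work:
Find probabilities that make opponent indifferent:
P2 chooses q to make P1 indifferent between A and B
P1 chooses p to make P2 indifferent between X and Y
Mixed NE: P1 plays (A: 0.8125, B: 0.1875), P2 plays (X: 0.1875, Y: 0.8125)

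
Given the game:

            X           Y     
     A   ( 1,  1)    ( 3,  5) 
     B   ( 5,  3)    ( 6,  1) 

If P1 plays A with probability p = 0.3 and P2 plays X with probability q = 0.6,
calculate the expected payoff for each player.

E[P1] = 4.32, E[P2] = 2.32

Work:
E[P1] = p·q·π₁(A,X) + p·(1-q)·π₁(A,Y) + (1-p)·q·π₁(B,X) + (1-p)·(1-q)·π₁(B,Y)
= 0.3·0.6·1 + 0.3·0.4·3 + 0.7·0.6·5 + 0.7·0.4·6
= 4.32

E[P2] = 2.32 (similar calculation)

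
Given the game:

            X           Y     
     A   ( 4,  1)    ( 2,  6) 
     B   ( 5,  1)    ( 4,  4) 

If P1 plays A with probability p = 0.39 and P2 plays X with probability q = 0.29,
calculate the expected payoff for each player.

E[P1] = 3.6231, E[P2] = 3.6838

Work:
E[P1] = p·q·π₁(A,X) + p·(1-q)·π₁(A,Y) + (1-p)·q·π₁(B,X) + (1-p)·(1-q)·π₁(B,Y)
= 0.39·0.29·4 + 0.39·0.71·2 + 0.61·0.29·5 + 0.61·0.71·4
= 3.6231

E[P2] = 3.6838 (similar calculation)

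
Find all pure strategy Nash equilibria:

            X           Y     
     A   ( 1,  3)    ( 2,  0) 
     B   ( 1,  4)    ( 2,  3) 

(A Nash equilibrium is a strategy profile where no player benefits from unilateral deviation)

Nash equilibrium: (A, X), (B, X)

Work:
Best responses:
  P1 vs X: payoffs [1, 1] → best response A/B (payoff 1)
  P1 vs Y: payoffs [2, 2] → best response A/B (payoff 2)
  P2 vs A: payoffs [3, 0] → best response X (payoff 3)
  P2 vs B: payoffs [4, 3] → best response X (payoff 4)
Mutual best responses: (A,X), (B,X) → Nash equilibria.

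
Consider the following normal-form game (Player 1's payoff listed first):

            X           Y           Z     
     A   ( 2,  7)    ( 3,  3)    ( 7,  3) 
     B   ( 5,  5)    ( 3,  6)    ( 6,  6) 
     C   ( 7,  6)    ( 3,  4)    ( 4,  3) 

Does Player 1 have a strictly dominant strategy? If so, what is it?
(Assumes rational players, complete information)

No strictly dominant strategy exists for Player 1

Work:
A strategy strictly dominates another if it gives a strictly higher payoff against every opponent action. Compare each pair of P1's strategies column-by-column:
  A vs B: [2 vs 5, 3 vs 3, 7 vs 6] → A does not strictly dominate B (column X: 2 ≤ 5)
  A vs C: [2 vs 7, 3 vs 3, 7 vs 4] → A does not strictly dominate C (column X: 2 ≤ 7)
  B vs A: [5 vs 2, 3 vs 3, 6 vs 7] → B does not strictly dominate A (column Y: 3 ≤ 3)
  B vs C: [5 vs 7, 3 vs 3, 6 vs 4] → B does not strictly dominate C (column X: 5 ≤ 7)
  C vs A: [7 vs 2, 3 vs 3, 4 vs 7] → C does not strictly dominate A (column Y: 3 ≤ 3)
  C vs B: [7 vs 5, 3 vs 3, 4 vs 6] → C does not strictly dominate B (column Y: 3 ≤ 3)
No single strategy strictly dominates all others → no strictly dominant strategy.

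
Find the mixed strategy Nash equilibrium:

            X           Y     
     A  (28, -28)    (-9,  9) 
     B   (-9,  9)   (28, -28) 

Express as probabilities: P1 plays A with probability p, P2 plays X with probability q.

p = 0.5, q = 0.5

Work:
Find probabilities that make opponent indifferent:
P2 chooses q to make P1 indifferent between A and B
P1 chooses p to make P2 indifferent between X and Y
Mixed NE: P1 plays (A: 0.5, B: 0.5), P2 plays (X: 0.5, Y: 0.5)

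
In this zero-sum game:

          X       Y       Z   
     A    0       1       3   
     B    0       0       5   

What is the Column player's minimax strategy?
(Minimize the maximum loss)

Column should play X, value = 0

Work:
Column player minimizes Row's maximum payoff:
Column X: max payoff to Row = 0
Column Y: max payoff to Row = 1
Column Z: max payoff to Row = 5
Minimum is 0, achieved by column X.
Minimax strategy: X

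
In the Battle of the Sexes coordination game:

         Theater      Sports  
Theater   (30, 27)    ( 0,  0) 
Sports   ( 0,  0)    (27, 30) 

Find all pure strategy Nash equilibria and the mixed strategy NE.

Pure NE: (Theater, Theater) and (Sports, Sports); Mixed NE: p = 0.5263, q = 0.4737

Work:
Check pure NE:
(Theater, Theater): (30, 27) - no unilateral deviation beneficial
(Sports, Sports): (27, 30) - no unilateral deviation beneficial
Mixed NE: P1 plays Theater with p = 0.5263, P2 plays Theater with q = 0.4737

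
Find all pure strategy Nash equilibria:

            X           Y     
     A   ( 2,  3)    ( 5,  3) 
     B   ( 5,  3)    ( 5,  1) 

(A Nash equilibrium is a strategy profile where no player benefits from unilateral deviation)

Nash equilibrium: (A, Y), (B, X)

Work:
Best responses:
  P1 vs X: payoffs [2, 5] → best response B (payoff 5)
  P1 vs Y: payoffs [5, 5] → best response A/B (payoff 5)
  P2 vs A: payoffs [3, 3] → best response X/Y (payoff 3)
  P2 vs B: payoffs [3, 1] → best response X (payoff 3)
Mutual best responses: (A,Y), (B,X) → Nash equilibria.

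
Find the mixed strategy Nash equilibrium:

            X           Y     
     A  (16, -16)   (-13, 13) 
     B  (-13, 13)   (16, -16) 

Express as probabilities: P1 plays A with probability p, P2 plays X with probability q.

p = 0.5, q = 0.5

Work:
Find probabilities that make opponent indifferent:
P2 chooses q to make P1 indifferent between A and B
P1 chooses p to make P2 indifferent between X and Y
Mixed NE: P1 plays (A: 0.5, B: 0.5), P2 plays (X: 0.5, Y: 0.5)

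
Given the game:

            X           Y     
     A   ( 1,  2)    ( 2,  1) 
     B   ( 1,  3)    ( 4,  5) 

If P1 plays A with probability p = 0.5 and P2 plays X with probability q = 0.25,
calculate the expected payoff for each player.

E[P1] = 2.5, E[P2] = 2.875

Work:
E[P1] = p·q·π₁(A,X) + p·(1-q)·π₁(A,Y) + (1-p)·q·π₁(B,X) + (1-p)·(1-q)·π₁(B,Y)
= 0.5·0.25·1 + 0.5·0.75·2 + 0.5·0.25·1 + 0.5·0.75·4
= 2.5

E[P2] = 2.875 (similar calculation)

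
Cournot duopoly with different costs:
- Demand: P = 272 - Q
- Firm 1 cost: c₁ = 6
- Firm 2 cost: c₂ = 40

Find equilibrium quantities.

q₁* = 100.0, q₂* = 66.0

Work:
Reaction: q₁ = (272 - 6 - q₂)/2
Reaction: q₂ = (272 - 40 - q₁)/2
Solve simultaneously:
q₁* = (272 - 2×6 + 40)/3 = 100.0
q₂* = (272 - 2×40 + 6)/3 = 66.0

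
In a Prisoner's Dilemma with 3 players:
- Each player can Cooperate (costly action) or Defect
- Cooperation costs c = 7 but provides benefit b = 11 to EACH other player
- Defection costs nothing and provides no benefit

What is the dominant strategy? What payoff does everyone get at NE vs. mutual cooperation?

Dominant: Defect; NE payoff = 0; Coop payoff = 15

Work:
Defect dominates (saves cost c = 7, benefit to others is external)
NE: All defect → everyone gets 0
If all cooperate: each receives (2)×11 - 7 = 15
Social dilemma: 15 > 0 but NE gives 0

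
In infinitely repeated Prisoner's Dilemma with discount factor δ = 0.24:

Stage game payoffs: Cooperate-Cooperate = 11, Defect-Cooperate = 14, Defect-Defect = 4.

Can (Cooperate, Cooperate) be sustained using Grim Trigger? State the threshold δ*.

δ* = 0.3; since δ = 0.24 < 0.3, cooperation cannot be sustained

Work:
For Grim Trigger:
Cooperate forever: 11/(1-δ)
Defect then punished: 14 + 4·δ/(1-δ)
Need: 11/(1-δ) ≥ 14 + 4·δ/(1-δ)
Solving: δ ≥ (T-R)/(T-P) = (14-11)/(14-4) = 0.3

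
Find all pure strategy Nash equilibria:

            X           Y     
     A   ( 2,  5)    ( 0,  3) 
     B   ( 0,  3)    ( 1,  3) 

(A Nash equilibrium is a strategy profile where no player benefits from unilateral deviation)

Nash equilibrium: (A, X), (B, Y)

Work:
Best responses:
  P1 vs X: payoffs [2, 0] → best response A (payoff 2)
  P1 vs Y: payoffs [0, 1] → best response B (payoff 1)
  P2 vs A: payoffs [5, 3] → best response X (payoff 5)
  P2 vs B: payoffs [3, 3] → best response X/Y (payoff 3)
Mutual best responses: (A,X), (B,Y) → Nash equilibria.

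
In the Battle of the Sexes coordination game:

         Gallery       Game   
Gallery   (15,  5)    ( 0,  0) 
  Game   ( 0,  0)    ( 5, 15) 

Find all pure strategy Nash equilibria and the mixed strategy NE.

Pure NE: (Gallery, Gallery) and (Game, Game); Mixed NE: p = 0.75, q = 0.25

Work:
Check pure NE:
(Gallery, Gallery): (15, 5) - no unilateral deviation beneficial
(Game, Game): (5, 15) - no unilateral deviation beneficial
Mixed NE: P1 plays Gallery with p = 0.75, P2 plays Gallery with q = 0.25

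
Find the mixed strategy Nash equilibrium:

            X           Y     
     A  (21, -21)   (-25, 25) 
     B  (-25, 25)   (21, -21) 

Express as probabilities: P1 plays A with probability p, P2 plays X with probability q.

p = 0.5, q = 0.5

Work:
Find probabilities that make opponent indifferent:
P2 chooses q to make P1 indifferent between A and B
P1 chooses p to make P2 indifferent between X and Y
Mixed NE: P1 plays (A: 0.5, B: 0.5), P2 plays (X: 0.5, Y: 0.5)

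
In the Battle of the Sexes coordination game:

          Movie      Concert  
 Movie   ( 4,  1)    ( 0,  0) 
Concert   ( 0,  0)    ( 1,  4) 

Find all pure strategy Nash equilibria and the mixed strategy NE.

Pure NE: (Movie, Movie) and (Concert, Concert); Mixed NE: p = 0.8, q = 0.2

Work:
Check pure NE:
(Movie, Movie): (4, 1) - no unilateral deviation beneficial
(Concert, Concert): (1, 4) - no unilateral deviation beneficial
Mixed NE: P1 plays Movie with p = 0.8, P2 plays Movie with q = 0.2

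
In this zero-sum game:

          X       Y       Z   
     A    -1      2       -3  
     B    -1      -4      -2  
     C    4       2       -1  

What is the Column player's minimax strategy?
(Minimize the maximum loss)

Column should play Z, value = -1

Work:
Column player minimizes Row's maximum payoff:
Column X: max payoff to Row = 4
Column Y: max payoff to Row = 2
Column Z: max payoff to Row = -1
Minimum is -1, achieved by column Z.
Minimax strategy: Z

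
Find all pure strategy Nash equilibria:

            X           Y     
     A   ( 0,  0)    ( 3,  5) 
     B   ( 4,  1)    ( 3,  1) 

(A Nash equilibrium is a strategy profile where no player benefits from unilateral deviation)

Nash equilibrium: (A, Y), (B, X), (B, Y)

Work:
Best responses:
  P1 vs X: payoffs [0, 4] → best response B (payoff 4)
  P1 vs Y: payoffs [3, 3] → best response A/B (payoff 3)
  P2 vs A: payoffs [0, 5] → best response Y (payoff 5)
  P2 vs B: payoffs [1, 1] → best response X/Y (payoff 1)
Mutual best responses: (A,Y), (B,X), (B,Y) → Nash equilibria.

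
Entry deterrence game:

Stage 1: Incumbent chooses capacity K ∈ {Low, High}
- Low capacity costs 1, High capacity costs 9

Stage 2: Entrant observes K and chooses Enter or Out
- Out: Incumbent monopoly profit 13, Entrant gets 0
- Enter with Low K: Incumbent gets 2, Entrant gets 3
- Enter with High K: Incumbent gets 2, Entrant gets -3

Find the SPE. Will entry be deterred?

SPE: (High, Enter|Low, Out|High); Entry deterred. Incumbent net profit = 4

Work:
After Low K: Entrant enters (3 > 0)
After High K: Entrant stays out (-3 < 0)
Incumbent: Low → 2−1=1, High → 13−9=4
Incumbent chooses High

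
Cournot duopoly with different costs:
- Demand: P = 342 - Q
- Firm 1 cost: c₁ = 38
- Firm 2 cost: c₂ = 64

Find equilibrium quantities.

q₁* = 110.0, q₂* = 84.0

Work:
Reaction: q₁ = (342 - 38 - q₂)/2
Reaction: q₂ = (342 - 64 - q₁)/2
Solve simultaneously:
q₁* = (342 - 2×38 + 64)/3 = 110.0
q₂* = (342 - 2×64 + 38)/3 = 84.0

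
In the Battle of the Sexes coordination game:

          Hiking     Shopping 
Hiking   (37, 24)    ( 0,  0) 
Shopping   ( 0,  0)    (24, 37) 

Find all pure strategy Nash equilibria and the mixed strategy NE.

Pure NE: (Hiking, Hiking) and (Shopping, Shopping); Mixed NE: p = 0.6066, q = 0.3934

Work:
Check pure NE:
(Hiking, Hiking): (37, 24) - no unilateral deviation beneficial
(Shopping, Shopping): (24, 37) - no unilateral deviation beneficial
Mixed NE: P1 plays Hiking with p = 0.6066, P2 plays Hiking with q = 0.3934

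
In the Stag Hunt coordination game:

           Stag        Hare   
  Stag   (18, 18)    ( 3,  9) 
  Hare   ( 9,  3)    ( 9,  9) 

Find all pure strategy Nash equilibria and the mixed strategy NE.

Pure NE: (Stag, Stag) and (Hare, Hare); Mixed NE: p = 0.4, q = 0.4

Work:
Check pure NE:
(Stag, Stag): (18, 18) - no unilateral deviation beneficial
(Hare, Hare): (9, 9) - no unilateral deviation beneficial
Mixed NE: P1 plays Stag with p = 0.4, P2 plays Stag with q = 0.4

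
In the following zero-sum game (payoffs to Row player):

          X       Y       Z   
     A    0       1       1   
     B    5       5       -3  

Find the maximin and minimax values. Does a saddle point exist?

Maximin = 0, Minimax = 1, Saddle: False

Work:
Row minimums: [0, -3] → maximin = 0
Column maximums: [5, 5, 1] → minimax = 1
No saddle point (maximin ≠ minimax). Mixed strategy needed.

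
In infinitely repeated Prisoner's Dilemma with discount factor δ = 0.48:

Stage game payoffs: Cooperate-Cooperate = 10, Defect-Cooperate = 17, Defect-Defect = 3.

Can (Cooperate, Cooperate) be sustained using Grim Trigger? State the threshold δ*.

δ* = 0.5; since δ = 0.48 < 0.5, cooperation cannot be sustained

Work:
For Grim Trigger:
Cooperate forever: 10/(1-δ)
Defect then punished: 17 + 3·δ/(1-δ)
Need: 10/(1-δ) ≥ 17 + 3·δ/(1-δ)
Solving: δ ≥ (T-R)/(T-P) = (17-10)/(17-3) = 0.5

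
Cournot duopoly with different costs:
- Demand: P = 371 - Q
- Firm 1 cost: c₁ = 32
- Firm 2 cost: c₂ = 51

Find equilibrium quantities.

q₁* = 119.33, q₂* = 100.33

Work:
Reaction: q₁ = (371 - 32 - q₂)/2
Reaction: q₂ = (371 - 51 - q₁)/2
Solve simultaneously:
q₁* = (371 - 2×32 + 51)/3 = 119.33
q₂* = (371 - 2×51 + 32)/3 = 100.33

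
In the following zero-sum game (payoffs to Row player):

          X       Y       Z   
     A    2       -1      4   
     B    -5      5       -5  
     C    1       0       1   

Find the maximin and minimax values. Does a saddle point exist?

Maximin = 0, Minimax = 2, Saddle: False

Work:
Row minimums: [-1, -5, 0] → maximin = 0
Column maximums: [2, 5, 4] → minimax = 2
No saddle point (maximin ≠ minimax). Mixed strategy needed.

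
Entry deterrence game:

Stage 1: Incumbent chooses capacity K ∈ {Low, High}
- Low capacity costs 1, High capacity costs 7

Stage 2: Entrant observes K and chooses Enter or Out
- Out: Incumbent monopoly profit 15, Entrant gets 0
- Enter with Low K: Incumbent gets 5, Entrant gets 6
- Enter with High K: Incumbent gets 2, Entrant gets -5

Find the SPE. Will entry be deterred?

SPE: (High, Enter|Low, Out|High); Entry deterred. Incumbent net profit = 8

Work:
After Low K: Entrant enters (6 > 0)
After High K: Entrant stays out (-5 < 0)
Incumbent: Low → 5−1=4, High → 15−7=8
Incumbent chooses High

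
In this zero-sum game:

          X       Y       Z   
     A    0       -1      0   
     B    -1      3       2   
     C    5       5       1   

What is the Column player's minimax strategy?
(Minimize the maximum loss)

Column should play Z, value = 2

Work:
Column player minimizes Row's maximum payoff:
Column X: max payoff to Row = 5
Column Y: max payoff to Row = 5
Column Z: max payoff to Row = 2
Minimum is 2, achieved by column Z.
Minimax strategy: Z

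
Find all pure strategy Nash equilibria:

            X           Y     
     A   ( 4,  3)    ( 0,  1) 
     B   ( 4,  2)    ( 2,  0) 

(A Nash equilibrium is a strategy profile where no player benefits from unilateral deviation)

Nash equilibrium: (A, X), (B, X)

Work:
Best responses:
  P1 vs X: payoffs [4, 4] → best response A/B (payoff 4)
  P1 vs Y: payoffs [0, 2] → best response B (payoff 2)
  P2 vs A: payoffs [3, 1] → best response X (payoff 3)
  P2 vs B: payoffs [2, 0] → best response X (payoff 2)
Mutual best responses: (A,X), (B,X) → Nash equilibria.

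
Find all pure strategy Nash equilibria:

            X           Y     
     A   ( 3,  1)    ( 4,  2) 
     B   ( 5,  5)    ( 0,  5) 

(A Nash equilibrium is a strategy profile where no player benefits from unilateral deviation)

Nash equilibrium: (A, Y), (B, X)

Work:
Best responses:
  P1 vs X: payoffs [3, 5] → best response B (payoff 5)
  P1 vs Y: payoffs [4, 0] → best response A (payoff 4)
  P2 vs A: payoffs [1, 2] → best response Y (payoff 2)
  P2 vs B: payoffs [5, 5] → best response X/Y (payoff 5)
Mutual best responses: (A,Y), (B,X) → Nash equilibria.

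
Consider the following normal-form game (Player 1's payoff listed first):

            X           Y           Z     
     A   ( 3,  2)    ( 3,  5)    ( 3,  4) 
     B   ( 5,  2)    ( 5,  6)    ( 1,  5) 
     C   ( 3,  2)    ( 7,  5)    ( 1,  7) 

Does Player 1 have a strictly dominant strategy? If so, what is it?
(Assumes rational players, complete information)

No strictly dominant strategy exists for Player 1

Work:
A strategy strictly dominates another if it gives a strictly higher payoff against every opponent action. Compare each pair of P1's strategies column-by-column:
  A vs B: [3 vs 5, 3 vs 5, 3 vs 1] → A does not strictly dominate B (column X: 3 ≤ 5)
  A vs C: [3 vs 3, 3 vs 7, 3 vs 1] → A does not strictly dominate C (column X: 3 ≤ 3)
  B vs A: [5 vs 3, 5 vs 3, 1 vs 3] → B does not strictly dominate A (column Z: 1 ≤ 3)
  B vs C: [5 vs 3, 5 vs 7, 1 vs 1] → B does not strictly dominate C (column Y: 5 ≤ 7)
  C vs A: [3 vs 3, 7 vs 3, 1 vs 3] → C does not strictly dominate A (column X: 3 ≤ 3)
  C vs B: [3 vs 5, 7 vs 5, 1 vs 1] → C does not strictly dominate B (column X: 3 ≤ 5)
No single strategy strictly dominates all others → no strictly dominant strategy.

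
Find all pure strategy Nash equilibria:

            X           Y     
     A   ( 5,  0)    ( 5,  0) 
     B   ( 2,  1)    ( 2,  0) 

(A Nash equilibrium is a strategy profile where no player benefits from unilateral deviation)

Nash equilibrium: (A, X), (A, Y)

Work:
Best responses:
  P1 vs X: payoffs [5, 2] → best response A (payoff 5)
  P1 vs Y: payoffs [5, 2] → best response A (payoff 5)
  P2 vs A: payoffs [0, 0] → best response X/Y (payoff 0)
  P2 vs B: payoffs [1, 0] → best response X (payoff 1)
Mutual best responses: (A,X), (A,Y) → Nash equilibria.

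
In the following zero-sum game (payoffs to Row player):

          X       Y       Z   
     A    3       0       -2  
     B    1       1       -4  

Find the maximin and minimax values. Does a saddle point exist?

Maximin = -2, Minimax = -2, Saddle: True

Work:
Row minimums: [-2, -4] → maximin = -2
Column maximums: [3, 1, -2] → minimax = -2
Saddle point exists! Game value = -2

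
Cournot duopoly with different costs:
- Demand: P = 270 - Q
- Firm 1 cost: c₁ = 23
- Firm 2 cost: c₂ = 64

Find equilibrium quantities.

q₁* = 96.0, q₂* = 55.0

Work:
Reaction: q₁ = (270 - 23 - q₂)/2
Reaction: q₂ = (270 - 64 - q₁)/2
Solve simultaneously:
q₁* = (270 - 2×23 + 64)/3 = 96.0
q₂* = (270 - 2×64 + 23)/3 = 55.0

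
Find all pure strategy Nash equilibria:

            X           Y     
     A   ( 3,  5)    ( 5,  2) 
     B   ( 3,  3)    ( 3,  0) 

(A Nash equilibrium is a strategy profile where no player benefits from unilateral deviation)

Nash equilibrium: (A, X), (B, X)

Work:
Best responses:
  P1 vs X: payoffs [3, 3] → best response A/B (payoff 3)
  P1 vs Y: payoffs [5, 3] → best response A (payoff 5)
  P2 vs A: payoffs [5, 2] → best response X (payoff 5)
  P2 vs B: payoffs [3, 0] → best response X (payoff 3)
Mutual best responses: (A,X), (B,X) → Nash equilibria.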